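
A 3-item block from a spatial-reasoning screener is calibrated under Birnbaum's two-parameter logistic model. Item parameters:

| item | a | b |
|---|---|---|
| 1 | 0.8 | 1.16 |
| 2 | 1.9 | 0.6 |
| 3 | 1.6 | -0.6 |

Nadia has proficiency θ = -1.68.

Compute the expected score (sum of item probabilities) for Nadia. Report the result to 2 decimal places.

P(θ) = 1 / (1 + exp(−a(θ − b)))
P_1 = 1/(1+e^{2.2720}) = 0.0935
P_2 = 1/(1+e^{4.3320}) = 0.0130
P_3 = 1/(1+e^{1.7280}) = 0.1508
E[score] = 0.0935 + 0.0130 + 0.1508 = 0.2573

0.26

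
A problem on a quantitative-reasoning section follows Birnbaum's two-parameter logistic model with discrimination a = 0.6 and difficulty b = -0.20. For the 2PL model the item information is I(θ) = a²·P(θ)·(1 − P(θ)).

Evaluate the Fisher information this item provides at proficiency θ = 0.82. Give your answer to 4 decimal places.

P = 1/(1+e^{-0.6120}) = 0.6484
P(1−P) = 0.6484 × 0.3516 = 0.2280
I = a² × P(1−P) = 0.6² × 0.2280 = 0.08207

0.0821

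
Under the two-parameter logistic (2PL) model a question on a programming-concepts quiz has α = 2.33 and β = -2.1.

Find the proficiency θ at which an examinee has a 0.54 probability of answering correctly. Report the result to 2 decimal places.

P(θ) = 1 / (1 + exp(−α(θ − β)))
logit = ln(0.5400/0.4600) = 0.1603
θ = β + logit/(α) = -2.1 + 0.1603/2.3300 = -2.0312

-2.03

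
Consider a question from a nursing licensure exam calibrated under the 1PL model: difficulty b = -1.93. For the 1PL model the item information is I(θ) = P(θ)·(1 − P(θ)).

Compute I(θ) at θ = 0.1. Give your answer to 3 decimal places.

0.103

P = 1/(1+e^{-2.0300}) = 0.8839
P(1−P) = 0.8839 × 0.1161 = 0.1026
I = P(1−P) = 0.10261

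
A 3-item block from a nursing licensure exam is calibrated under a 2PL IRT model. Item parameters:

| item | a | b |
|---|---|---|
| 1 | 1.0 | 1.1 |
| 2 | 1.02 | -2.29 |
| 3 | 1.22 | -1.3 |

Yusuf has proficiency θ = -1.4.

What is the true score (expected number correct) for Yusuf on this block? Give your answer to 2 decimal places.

P(θ) = 1 / (1 + exp(−a(θ − b)))
P_1 = 1/(1+e^{2.5000}) = 0.0759
P_2 = 1/(1+e^{-0.9078}) = 0.7125
P_3 = 1/(1+e^{0.1220}) = 0.4695
E[score] = 0.0759 + 0.7125 + 0.4695 = 1.2579

1.26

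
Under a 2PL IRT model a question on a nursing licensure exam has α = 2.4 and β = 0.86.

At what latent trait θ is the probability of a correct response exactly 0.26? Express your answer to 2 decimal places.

P(θ) = 1 / (1 + exp(−α(θ − β)))
logit = ln(0.2600/0.7400) = -1.0460
θ = β + logit/(α) = 0.86 + (-1.0460)/2.4000 = 0.4242

0.42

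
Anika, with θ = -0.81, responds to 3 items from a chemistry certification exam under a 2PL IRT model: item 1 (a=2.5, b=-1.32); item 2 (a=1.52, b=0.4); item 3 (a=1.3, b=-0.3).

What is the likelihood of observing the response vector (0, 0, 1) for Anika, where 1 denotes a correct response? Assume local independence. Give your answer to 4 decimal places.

P(θ) = 1 / (1 + exp(−a(θ − b)))
P_1 = 1/(1+e^{-1.2750}) = 0.7816
P_2 = 1/(1+e^{1.8392}) = 0.1371
P_3 = 1/(1+e^{0.6630}) = 0.3401
L = (1−P_1) × (1−P_2) × P_3 = 0.2184 × 0.8629 × 0.3401 = 0.06409

0.0641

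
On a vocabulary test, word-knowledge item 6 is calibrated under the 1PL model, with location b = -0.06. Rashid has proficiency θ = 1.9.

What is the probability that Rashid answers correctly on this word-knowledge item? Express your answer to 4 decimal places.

P(θ) = 1 / (1 + exp(−(θ − b)))
Exponent: (1.9 − (-0.06)) = 1.9600
1/(1 + e^{-1.9600}) = 0.8765
P = 0.8765

0.8765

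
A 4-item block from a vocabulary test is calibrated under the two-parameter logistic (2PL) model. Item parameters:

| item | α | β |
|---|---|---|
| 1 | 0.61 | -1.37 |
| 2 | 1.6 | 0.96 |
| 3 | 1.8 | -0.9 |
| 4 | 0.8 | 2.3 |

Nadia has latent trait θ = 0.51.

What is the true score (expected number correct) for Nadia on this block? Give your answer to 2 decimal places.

2.21

P(θ) = 1 / (1 + exp(−α(θ − β)))
P_1 = 1/(1+e^{-1.1468}) = 0.7589
P_2 = 1/(1+e^{0.7200}) = 0.3274
P_3 = 1/(1+e^{-2.5380}) = 0.9268
P_4 = 1/(1+e^{1.4320}) = 0.1928
E[score] = 0.7589 + 0.3274 + 0.9268 + 0.1928 = 2.2059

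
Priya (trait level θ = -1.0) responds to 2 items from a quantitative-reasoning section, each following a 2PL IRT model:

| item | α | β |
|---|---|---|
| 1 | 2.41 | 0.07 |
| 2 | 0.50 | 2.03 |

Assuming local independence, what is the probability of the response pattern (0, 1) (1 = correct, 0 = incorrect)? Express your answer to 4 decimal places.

P(θ) = 1 / (1 + exp(−α(θ − β)))
P_1 = 1/(1+e^{2.5787}) = 0.0705
P_2 = 1/(1+e^{1.5150}) = 0.1802
L = (1−P_1) × P_2 = 0.9295 × 0.1802 = 0.16749

0.1675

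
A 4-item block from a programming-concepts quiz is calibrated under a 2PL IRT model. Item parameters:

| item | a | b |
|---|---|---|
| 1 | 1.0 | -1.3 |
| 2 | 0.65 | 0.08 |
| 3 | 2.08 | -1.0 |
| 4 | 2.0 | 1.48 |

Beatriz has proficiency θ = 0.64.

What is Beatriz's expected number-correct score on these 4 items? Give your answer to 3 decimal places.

P(θ) = 1 / (1 + exp(−a(θ − b)))
P_1 = 1/(1+e^{-1.9400}) = 0.8744
P_2 = 1/(1+e^{-0.3640}) = 0.5900
P_3 = 1/(1+e^{-3.4112}) = 0.9681
P_4 = 1/(1+e^{1.6800}) = 0.1571
E[score] = 0.8744 + 0.5900 + 0.9681 + 0.1571 = 2.5895

2.590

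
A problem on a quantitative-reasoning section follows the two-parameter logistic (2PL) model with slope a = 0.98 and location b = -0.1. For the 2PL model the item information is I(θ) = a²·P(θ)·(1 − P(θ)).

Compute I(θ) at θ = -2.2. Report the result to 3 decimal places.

P = 1/(1+e^{2.0580}) = 0.1132
P(1−P) = 0.1132 × 0.8868 = 0.1004
I = a² × P(1−P) = 0.98² × 0.1004 = 0.09645

0.096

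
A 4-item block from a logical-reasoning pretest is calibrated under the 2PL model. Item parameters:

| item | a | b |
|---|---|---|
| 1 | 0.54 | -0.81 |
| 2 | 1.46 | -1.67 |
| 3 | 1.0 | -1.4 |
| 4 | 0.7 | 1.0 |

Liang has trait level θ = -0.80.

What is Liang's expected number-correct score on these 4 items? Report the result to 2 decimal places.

P(θ) = 1 / (1 + exp(−a(θ − b)))
P_1 = 1/(1+e^{-0.0054}) = 0.5013
P_2 = 1/(1+e^{-1.2702}) = 0.7808
P_3 = 1/(1+e^{-0.6000}) = 0.6457
P_4 = 1/(1+e^{1.2600}) = 0.2210
E[score] = 0.5013 + 0.7808 + 0.6457 + 0.2210 = 2.1488

2.15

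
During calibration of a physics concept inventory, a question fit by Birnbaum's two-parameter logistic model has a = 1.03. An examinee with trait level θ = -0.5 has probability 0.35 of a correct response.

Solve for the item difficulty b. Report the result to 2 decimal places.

P(θ) = 1 / (1 + exp(−a(θ − b)))
logit(0.35) = ln(0.35/0.65) = -0.6190
b = θ − logit/(a) = -0.5 − (-0.6190)/1.0300 = 0.1010

0.10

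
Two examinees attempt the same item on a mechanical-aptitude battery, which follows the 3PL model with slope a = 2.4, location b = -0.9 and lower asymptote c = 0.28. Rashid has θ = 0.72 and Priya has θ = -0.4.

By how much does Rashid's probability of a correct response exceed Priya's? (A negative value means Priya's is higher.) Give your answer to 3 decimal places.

0.152

P(θ) = c + (1 − c) · 1 / (1 + exp(−a(θ − b)))
P(Rashid) = 0.9855  [exponent 3.8880]
P(Priya) = 0.8333  [exponent 1.2000]
Difference = 0.9855 − 0.8333 = 0.1522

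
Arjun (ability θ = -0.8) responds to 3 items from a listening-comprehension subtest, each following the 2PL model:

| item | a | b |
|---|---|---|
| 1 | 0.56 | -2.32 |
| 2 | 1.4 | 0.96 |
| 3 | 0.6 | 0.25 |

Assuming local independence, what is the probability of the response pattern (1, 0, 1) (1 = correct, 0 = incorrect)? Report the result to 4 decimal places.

P(θ) = 1 / (1 + exp(−a(θ − b)))
P_1 = 1/(1+e^{-0.8512}) = 0.7008
P_2 = 1/(1+e^{2.4640}) = 0.0784
P_3 = 1/(1+e^{0.6300}) = 0.3475
L = P_1 × (1−P_2) × P_3 = 0.7008 × 0.9216 × 0.3475 = 0.22444

0.2244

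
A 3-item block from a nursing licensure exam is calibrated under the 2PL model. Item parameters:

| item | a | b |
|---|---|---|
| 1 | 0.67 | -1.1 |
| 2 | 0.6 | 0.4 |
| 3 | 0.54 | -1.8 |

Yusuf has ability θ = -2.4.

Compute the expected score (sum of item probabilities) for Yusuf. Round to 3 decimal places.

P(θ) = 1 / (1 + exp(−a(θ − b)))
P_1 = 1/(1+e^{0.8710}) = 0.2950
P_2 = 1/(1+e^{1.6800}) = 0.1571
P_3 = 1/(1+e^{0.3240}) = 0.4197
E[score] = 0.2950 + 0.1571 + 0.4197 = 0.8718

0.872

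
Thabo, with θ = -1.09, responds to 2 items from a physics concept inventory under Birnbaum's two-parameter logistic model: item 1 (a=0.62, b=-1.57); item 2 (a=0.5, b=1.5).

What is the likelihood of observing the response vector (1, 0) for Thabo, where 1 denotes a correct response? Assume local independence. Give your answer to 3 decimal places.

P(θ) = 1 / (1 + exp(−a(θ − b)))
P_1 = 1/(1+e^{-0.2976}) = 0.5739
P_2 = 1/(1+e^{1.2950}) = 0.2150
L = P_1 × (1−P_2) = 0.5739 × 0.7850 = 0.45047

0.450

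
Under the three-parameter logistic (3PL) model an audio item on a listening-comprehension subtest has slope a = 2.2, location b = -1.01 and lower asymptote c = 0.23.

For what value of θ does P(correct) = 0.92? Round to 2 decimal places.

-0.03

P(θ) = c + (1 − c) · 1 / (1 + exp(−a(θ − b)))
Remove guessing floor: (0.92 − 0.23)/(1 − 0.23) = 0.8961
logit = ln(0.8961/0.1039) = 2.1547
θ = b + logit/(a) = -1.01 + 2.1547/2.2000 = -0.0306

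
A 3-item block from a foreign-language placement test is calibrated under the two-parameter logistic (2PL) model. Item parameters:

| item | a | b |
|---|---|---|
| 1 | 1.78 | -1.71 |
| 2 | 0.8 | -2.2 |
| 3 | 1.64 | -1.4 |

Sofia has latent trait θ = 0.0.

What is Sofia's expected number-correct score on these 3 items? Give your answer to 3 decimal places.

P(θ) = 1 / (1 + exp(−a(θ − b)))
P_1 = 1/(1+e^{-3.0438}) = 0.9545
P_2 = 1/(1+e^{-1.7600}) = 0.8532
P_3 = 1/(1+e^{-2.2960}) = 0.9085
E[score] = 0.9545 + 0.8532 + 0.9085 = 2.7163

2.716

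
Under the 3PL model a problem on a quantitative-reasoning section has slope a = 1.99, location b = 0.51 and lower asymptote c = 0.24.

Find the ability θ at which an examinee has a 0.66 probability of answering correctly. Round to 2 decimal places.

P(θ) = c + (1 − c) · 1 / (1 + exp(−a(θ − b)))
Remove guessing floor: (0.66 − 0.24)/(1 − 0.24) = 0.5526
logit = ln(0.5526/0.4474) = 0.2113
θ = b + logit/(a) = 0.51 + 0.2113/1.9900 = 0.6162

0.62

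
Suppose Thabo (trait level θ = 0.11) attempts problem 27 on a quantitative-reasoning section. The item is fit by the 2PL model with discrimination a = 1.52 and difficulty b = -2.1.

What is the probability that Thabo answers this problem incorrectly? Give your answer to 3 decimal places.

0.034

P(θ) = 1 / (1 + exp(−a(θ − b)))
Exponent: 1.52 × (0.11 − (-2.1)) = 3.3592
1/(1 + e^{-3.3592}) = 0.9664
P(incorrect) = 1 − 0.9664 = 0.0336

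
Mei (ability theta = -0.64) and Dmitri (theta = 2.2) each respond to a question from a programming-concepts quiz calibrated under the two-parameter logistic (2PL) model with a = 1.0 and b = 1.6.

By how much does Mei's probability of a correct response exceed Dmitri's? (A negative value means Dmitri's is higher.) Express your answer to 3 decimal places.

-0.549

P(theta) = 1 / (1 + exp(−a(theta − b)))
P(Mei) = 0.0962  [exponent -2.2400]
P(Dmitri) = 0.6457  [exponent 0.6000]
Difference = 0.0962 − 0.6457 = -0.5494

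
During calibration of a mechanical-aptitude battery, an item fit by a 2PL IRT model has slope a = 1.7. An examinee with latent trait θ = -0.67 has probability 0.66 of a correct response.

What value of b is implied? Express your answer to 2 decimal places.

P(θ) = 1 / (1 + exp(−a(θ − b)))
logit(0.66) = ln(0.66/0.34) = 0.6633
b = θ − logit/(a) = -0.67 − 0.6633/1.7000 = -1.0602

-1.06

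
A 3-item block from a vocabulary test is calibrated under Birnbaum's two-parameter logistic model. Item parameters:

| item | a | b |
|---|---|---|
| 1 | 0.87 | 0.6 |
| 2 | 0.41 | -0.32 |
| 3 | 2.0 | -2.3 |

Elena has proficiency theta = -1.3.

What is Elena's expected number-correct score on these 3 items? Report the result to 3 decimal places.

P(theta) = 1 / (1 + exp(−a(theta − b)))
P_1 = 1/(1+e^{1.6530}) = 0.1607
P_2 = 1/(1+e^{0.4018}) = 0.4009
P_3 = 1/(1+e^{-2.0000}) = 0.8808
E[score] = 0.1607 + 0.4009 + 0.8808 = 1.4424

1.442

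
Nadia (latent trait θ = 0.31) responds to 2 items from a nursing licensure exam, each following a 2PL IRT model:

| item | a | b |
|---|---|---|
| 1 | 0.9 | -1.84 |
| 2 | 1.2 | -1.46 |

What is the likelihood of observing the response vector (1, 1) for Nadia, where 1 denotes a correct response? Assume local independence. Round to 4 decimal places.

0.7805

P(θ) = 1 / (1 + exp(−a(θ − b)))
P_1 = 1/(1+e^{-1.9350}) = 0.8738
P_2 = 1/(1+e^{-2.1240}) = 0.8932
L = P_1 × P_2 = 0.8738 × 0.8932 = 0.78049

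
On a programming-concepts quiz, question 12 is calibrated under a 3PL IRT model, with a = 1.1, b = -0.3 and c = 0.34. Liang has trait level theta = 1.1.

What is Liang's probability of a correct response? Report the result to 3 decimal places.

0.883

P(theta) = c + (1 − c) · 1 / (1 + exp(−a(theta − b)))
Exponent: 1.1 × (1.1 − (-0.3)) = 1.5400
1/(1 + e^{-1.5400}) = 0.8235
P = 0.34 + 0.66 × 0.8235 = 0.8835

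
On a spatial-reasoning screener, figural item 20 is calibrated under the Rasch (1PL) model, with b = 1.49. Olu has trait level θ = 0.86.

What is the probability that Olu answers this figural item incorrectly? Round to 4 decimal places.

P(θ) = 1 / (1 + exp(−(θ − b)))
Exponent: (0.86 − 1.49) = -0.6300
1/(1 + e^{0.6300}) = 0.3475
P = 0.3475
P(incorrect) = 1 − 0.3475 = 0.6525

0.6525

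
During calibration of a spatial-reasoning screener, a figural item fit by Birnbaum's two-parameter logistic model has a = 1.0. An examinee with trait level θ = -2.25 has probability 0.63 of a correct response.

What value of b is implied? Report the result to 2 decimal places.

P(θ) = 1 / (1 + exp(−a(θ − b)))
logit(0.63) = ln(0.63/0.37) = 0.5322
b = θ − logit/(a) = -2.25 − 0.5322/1.0000 = -2.7822

-2.78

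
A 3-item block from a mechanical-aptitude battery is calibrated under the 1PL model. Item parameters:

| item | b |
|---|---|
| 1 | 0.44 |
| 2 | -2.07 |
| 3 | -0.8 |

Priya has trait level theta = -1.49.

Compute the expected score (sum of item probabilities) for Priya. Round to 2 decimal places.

P(theta) = 1 / (1 + exp(−(theta − b)))
P_1 = 1/(1+e^{1.9300}) = 0.1268
P_2 = 1/(1+e^{-0.5800}) = 0.6411
P_3 = 1/(1+e^{0.6900}) = 0.3340
E[score] = 0.1268 + 0.6411 + 0.3340 = 1.1019

1.10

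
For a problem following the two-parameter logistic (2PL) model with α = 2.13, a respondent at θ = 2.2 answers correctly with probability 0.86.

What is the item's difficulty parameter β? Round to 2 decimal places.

P(θ) = 1 / (1 + exp(−α(θ − β)))
logit(0.86) = ln(0.86/0.14) = 1.8153
β = θ − logit/(α) = 2.2 − 1.8153/2.1300 = 1.3478

1.35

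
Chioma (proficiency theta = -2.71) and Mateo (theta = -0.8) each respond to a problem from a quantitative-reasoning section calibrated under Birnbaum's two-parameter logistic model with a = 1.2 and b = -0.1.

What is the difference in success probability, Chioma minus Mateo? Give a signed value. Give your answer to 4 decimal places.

-0.2597

P(theta) = 1 / (1 + exp(−a(theta − b)))
P(Chioma) = 0.0418  [exponent -3.1320]
P(Mateo) = 0.3015  [exponent -0.8400]
Difference = 0.0418 − 0.3015 = -0.2597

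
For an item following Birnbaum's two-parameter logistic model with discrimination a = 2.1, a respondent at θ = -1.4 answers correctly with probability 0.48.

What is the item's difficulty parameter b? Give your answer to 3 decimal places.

-1.362

P(θ) = 1 / (1 + exp(−a(θ − b)))
logit(0.48) = ln(0.48/0.52) = -0.0800
b = θ − logit/(a) = -1.4 − (-0.0800)/2.1000 = -1.3619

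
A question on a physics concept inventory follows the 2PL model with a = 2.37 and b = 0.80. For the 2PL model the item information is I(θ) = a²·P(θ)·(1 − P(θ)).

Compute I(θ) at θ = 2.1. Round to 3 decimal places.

P = 1/(1+e^{-3.0810}) = 0.9561
P(1−P) = 0.9561 × 0.0439 = 0.0420
I = a² × P(1−P) = 2.37² × 0.0420 = 0.23575

0.236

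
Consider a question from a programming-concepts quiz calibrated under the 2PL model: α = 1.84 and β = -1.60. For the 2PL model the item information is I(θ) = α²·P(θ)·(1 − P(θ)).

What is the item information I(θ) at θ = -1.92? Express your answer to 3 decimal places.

P = 1/(1+e^{0.5888}) = 0.3569
P(1−P) = 0.3569 × 0.6431 = 0.2295
I = α² × P(1−P) = 1.84² × 0.2295 = 0.77708

0.777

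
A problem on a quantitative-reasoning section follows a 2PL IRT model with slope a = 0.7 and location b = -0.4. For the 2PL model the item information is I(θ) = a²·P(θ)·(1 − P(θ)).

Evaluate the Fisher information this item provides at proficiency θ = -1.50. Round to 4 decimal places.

0.1060

P = 1/(1+e^{0.7700}) = 0.3165
P(1−P) = 0.3165 × 0.6835 = 0.2163
I = a² × P(1−P) = 0.7² × 0.2163 = 0.10600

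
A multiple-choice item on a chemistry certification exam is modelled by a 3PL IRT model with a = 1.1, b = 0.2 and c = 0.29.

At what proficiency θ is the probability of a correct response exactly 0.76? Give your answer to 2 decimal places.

P(θ) = c + (1 − c) · 1 / (1 + exp(−a(θ − b)))
Remove guessing floor: (0.76 − 0.29)/(1 − 0.29) = 0.6620
logit = ln(0.6620/0.3380) = 0.6721
θ = b + logit/(a) = 0.2 + 0.6721/1.1000 = 0.8110

0.81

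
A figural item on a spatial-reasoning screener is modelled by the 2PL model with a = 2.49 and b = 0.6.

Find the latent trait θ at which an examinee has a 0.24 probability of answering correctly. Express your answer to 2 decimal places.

P(θ) = 1 / (1 + exp(−a(θ − b)))
logit = ln(0.2400/0.7600) = -1.1527
θ = b + logit/(a) = 0.6 + (-1.1527)/2.4900 = 0.1371

0.14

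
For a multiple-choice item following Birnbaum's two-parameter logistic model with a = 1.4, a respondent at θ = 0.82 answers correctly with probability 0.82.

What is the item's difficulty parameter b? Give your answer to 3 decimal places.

P(θ) = 1 / (1 + exp(−a(θ − b)))
logit(0.82) = ln(0.82/0.18) = 1.5163
b = θ − logit/(a) = 0.82 − 1.5163/1.4000 = -0.2631

-0.263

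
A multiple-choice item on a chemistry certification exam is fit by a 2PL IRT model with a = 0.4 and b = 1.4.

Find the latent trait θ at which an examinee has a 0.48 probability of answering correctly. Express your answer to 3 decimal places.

P(θ) = 1 / (1 + exp(−a(θ − b)))
logit = ln(0.4800/0.5200) = -0.0800
θ = b + logit/(a) = 1.4 + (-0.0800)/0.4000 = 1.1999

1.200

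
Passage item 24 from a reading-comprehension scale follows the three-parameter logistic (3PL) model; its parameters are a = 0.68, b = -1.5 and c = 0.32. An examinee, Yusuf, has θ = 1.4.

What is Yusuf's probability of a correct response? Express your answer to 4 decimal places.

0.9169

P(θ) = c + (1 − c) · 1 / (1 + exp(−a(θ − b)))
Exponent: 0.68 × (1.4 − (-1.5)) = 1.9720
1/(1 + e^{-1.9720}) = 0.8778
P = 0.32 + 0.68 × 0.8778 = 0.9169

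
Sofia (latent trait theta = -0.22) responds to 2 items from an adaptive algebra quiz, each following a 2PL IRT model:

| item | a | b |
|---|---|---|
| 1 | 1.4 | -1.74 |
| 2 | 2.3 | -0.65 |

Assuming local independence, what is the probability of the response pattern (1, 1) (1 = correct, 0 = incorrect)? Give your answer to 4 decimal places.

0.6513

P(theta) = 1 / (1 + exp(−a(theta − b)))
P_1 = 1/(1+e^{-2.1280}) = 0.8936
P_2 = 1/(1+e^{-0.9890}) = 0.7289
L = P_1 × P_2 = 0.8936 × 0.7289 = 0.65133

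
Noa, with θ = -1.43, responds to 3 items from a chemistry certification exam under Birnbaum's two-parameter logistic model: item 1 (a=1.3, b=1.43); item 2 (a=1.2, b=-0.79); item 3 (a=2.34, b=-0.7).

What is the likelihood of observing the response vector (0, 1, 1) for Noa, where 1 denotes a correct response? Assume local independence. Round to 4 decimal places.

P(θ) = 1 / (1 + exp(−a(θ − b)))
P_1 = 1/(1+e^{3.7180}) = 0.0237
P_2 = 1/(1+e^{0.7680}) = 0.3169
P_3 = 1/(1+e^{1.7082}) = 0.1534
L = (1−P_1) × P_2 × P_3 = 0.9763 × 0.3169 × 0.1534 = 0.04746

0.0475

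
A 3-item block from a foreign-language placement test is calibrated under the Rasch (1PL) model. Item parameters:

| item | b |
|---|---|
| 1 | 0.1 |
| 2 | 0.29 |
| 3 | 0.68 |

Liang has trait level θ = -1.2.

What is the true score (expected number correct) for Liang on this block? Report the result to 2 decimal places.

0.53

P(θ) = 1 / (1 + exp(−(θ − b)))
P_1 = 1/(1+e^{1.3000}) = 0.2142
P_2 = 1/(1+e^{1.4900}) = 0.1839
P_3 = 1/(1+e^{1.8800}) = 0.1324
E[score] = 0.2142 + 0.1839 + 0.1324 = 0.5305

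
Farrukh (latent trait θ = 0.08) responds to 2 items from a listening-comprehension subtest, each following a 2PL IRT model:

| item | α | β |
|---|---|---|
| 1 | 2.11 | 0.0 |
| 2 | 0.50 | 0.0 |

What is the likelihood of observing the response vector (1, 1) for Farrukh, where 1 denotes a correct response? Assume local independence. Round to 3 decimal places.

0.276

P(θ) = 1 / (1 + exp(−α(θ − β)))
P_1 = 1/(1+e^{-0.1688}) = 0.5421
P_2 = 1/(1+e^{-0.0400}) = 0.5100
L = P_1 × P_2 = 0.5421 × 0.5100 = 0.27647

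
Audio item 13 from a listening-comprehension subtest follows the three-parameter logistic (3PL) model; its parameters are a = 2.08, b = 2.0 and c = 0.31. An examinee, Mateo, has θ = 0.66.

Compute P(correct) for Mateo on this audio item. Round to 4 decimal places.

0.3500

P(θ) = c + (1 − c) · 1 / (1 + exp(−a(θ − b)))
Exponent: 2.08 × (0.66 − 2.0) = -2.7872
1/(1 + e^{2.7872}) = 0.0580
P = 0.31 + 0.69 × 0.0580 = 0.3500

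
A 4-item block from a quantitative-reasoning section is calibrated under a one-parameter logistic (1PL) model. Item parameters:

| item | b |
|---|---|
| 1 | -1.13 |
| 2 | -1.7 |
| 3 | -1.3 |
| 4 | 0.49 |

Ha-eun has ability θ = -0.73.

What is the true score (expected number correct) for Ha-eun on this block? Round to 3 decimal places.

2.191

P(θ) = 1 / (1 + exp(−(θ − b)))
P_1 = 1/(1+e^{-0.4000}) = 0.5987
P_2 = 1/(1+e^{-0.9700}) = 0.7251
P_3 = 1/(1+e^{-0.5700}) = 0.6388
P_4 = 1/(1+e^{1.2200}) = 0.2279
E[score] = 0.5987 + 0.7251 + 0.6388 + 0.2279 = 2.1905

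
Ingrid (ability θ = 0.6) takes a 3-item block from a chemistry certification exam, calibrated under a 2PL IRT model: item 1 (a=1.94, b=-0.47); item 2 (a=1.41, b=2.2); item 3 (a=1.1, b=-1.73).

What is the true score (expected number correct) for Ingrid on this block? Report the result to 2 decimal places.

P(θ) = 1 / (1 + exp(−a(θ − b)))
P_1 = 1/(1+e^{-2.0758}) = 0.8885
P_2 = 1/(1+e^{2.2560}) = 0.0948
P_3 = 1/(1+e^{-2.5630}) = 0.9284
E[score] = 0.8885 + 0.0948 + 0.9284 = 1.9118

1.91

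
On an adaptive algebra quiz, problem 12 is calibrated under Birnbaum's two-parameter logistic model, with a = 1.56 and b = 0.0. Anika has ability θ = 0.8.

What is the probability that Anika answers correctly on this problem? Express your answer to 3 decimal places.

P(θ) = 1 / (1 + exp(−a(θ − b)))
Exponent: 1.56 × (0.8 − 0.0) = 1.2480
1/(1 + e^{-1.2480}) = 0.7770

0.777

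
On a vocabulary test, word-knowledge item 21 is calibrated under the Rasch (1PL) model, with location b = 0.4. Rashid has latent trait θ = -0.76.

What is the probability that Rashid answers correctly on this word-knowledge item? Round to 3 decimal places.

P(θ) = 1 / (1 + exp(−(θ − b)))
Exponent: (-0.76 − 0.4) = -1.1600
1/(1 + e^{1.1600}) = 0.2387
P = 0.2387

0.239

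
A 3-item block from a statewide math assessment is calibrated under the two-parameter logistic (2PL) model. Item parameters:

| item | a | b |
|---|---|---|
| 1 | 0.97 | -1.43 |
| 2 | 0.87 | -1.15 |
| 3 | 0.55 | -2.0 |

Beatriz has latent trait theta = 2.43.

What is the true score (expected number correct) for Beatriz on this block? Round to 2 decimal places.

P(theta) = 1 / (1 + exp(−a(theta − b)))
P_1 = 1/(1+e^{-3.7442}) = 0.9769
P_2 = 1/(1+e^{-3.1146}) = 0.9575
P_3 = 1/(1+e^{-2.4365}) = 0.9196
E[score] = 0.9769 + 0.9575 + 0.9196 = 2.8540

2.85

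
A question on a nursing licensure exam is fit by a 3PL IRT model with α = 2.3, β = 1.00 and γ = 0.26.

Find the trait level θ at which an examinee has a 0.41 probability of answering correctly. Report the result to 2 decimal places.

0.40

P(θ) = γ + (1 − γ) · 1 / (1 + exp(−α(θ − β)))
Remove guessing floor: (0.41 − 0.26)/(1 − 0.26) = 0.2027
logit = ln(0.2027/0.7973) = -1.3695
θ = β + logit/(α) = 1.00 + (-1.3695)/2.3000 = 0.4046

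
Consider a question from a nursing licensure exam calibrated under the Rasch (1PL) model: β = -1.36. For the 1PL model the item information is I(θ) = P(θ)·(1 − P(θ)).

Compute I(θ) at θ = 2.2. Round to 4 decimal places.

P = 1/(1+e^{-3.5600}) = 0.9723
P(1−P) = 0.9723 × 0.0277 = 0.0269
I = P(1−P) = 0.02689

0.0269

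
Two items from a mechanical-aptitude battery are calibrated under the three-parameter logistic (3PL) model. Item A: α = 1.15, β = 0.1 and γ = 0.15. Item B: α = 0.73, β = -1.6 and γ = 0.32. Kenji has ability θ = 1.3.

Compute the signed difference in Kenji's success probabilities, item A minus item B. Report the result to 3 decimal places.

-0.098

P(θ) = γ + (1 − γ) · 1 / (1 + exp(−α(θ − β)))
P_A = 0.8291
P_B = 0.9269
P_A − P_B = -0.0978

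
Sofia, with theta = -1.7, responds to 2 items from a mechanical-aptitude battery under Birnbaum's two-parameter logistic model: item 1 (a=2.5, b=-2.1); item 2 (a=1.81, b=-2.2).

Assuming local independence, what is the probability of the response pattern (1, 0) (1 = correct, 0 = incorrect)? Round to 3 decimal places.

P(theta) = 1 / (1 + exp(−a(theta − b)))
P_1 = 1/(1+e^{-1.0000}) = 0.7311
P_2 = 1/(1+e^{-0.9050}) = 0.7120
L = P_1 × (1−P_2) = 0.7311 × 0.2880 = 0.21056

0.211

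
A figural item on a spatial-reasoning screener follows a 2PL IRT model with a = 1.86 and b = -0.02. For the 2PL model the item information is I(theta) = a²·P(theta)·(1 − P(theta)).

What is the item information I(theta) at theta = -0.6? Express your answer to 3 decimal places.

0.655

P = 1/(1+e^{1.0788}) = 0.2537
P(1−P) = 0.2537 × 0.7463 = 0.1894
I = a² × P(1−P) = 1.86² × 0.1894 = 0.65508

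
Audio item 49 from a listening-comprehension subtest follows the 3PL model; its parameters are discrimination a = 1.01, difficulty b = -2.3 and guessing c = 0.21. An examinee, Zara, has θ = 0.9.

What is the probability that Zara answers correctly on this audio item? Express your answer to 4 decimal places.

0.9700

P(θ) = c + (1 − c) · 1 / (1 + exp(−a(θ − b)))
Exponent: 1.01 × (0.9 − (-2.3)) = 3.2320
1/(1 + e^{-3.2320}) = 0.9620
P = 0.21 + 0.79 × 0.9620 = 0.9700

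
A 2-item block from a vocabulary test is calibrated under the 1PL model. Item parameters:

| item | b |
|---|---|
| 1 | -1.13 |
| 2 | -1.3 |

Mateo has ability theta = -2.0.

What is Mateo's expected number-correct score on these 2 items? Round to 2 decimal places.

P(theta) = 1 / (1 + exp(−(theta − b)))
P_1 = 1/(1+e^{0.8700}) = 0.2953
P_2 = 1/(1+e^{0.7000}) = 0.3318
E[score] = 0.2953 + 0.3318 = 0.6271

0.63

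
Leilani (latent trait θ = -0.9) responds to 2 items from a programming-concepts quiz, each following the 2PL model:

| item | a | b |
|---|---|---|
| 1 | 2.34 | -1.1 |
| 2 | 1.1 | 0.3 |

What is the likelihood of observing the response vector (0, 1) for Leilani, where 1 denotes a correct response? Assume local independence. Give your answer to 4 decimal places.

0.0812

P(θ) = 1 / (1 + exp(−a(θ − b)))
P_1 = 1/(1+e^{-0.4680}) = 0.6149
P_2 = 1/(1+e^{1.3200}) = 0.2108
L = (1−P_1) × P_2 = 0.3851 × 0.2108 = 0.08118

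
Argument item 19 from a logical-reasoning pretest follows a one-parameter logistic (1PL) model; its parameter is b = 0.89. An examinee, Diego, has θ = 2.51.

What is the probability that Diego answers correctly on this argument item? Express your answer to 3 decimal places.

P(θ) = 1 / (1 + exp(−(θ − b)))
Exponent: (2.51 − 0.89) = 1.6200
1/(1 + e^{-1.6200}) = 0.8348
P = 0.8348

0.835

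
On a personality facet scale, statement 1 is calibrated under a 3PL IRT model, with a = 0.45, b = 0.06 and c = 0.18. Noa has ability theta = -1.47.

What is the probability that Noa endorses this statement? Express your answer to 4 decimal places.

0.4542

P(theta) = c + (1 − c) · 1 / (1 + exp(−a(theta − b)))
Exponent: 0.45 × (-1.47 − 0.06) = -0.6885
1/(1 + e^{0.6885}) = 0.3344
P = 0.18 + 0.82 × 0.3344 = 0.4542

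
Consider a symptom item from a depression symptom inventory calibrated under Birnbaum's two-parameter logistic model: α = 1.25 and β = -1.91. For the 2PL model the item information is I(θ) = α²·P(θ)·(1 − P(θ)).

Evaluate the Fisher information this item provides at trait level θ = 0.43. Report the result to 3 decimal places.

P = 1/(1+e^{-2.9250}) = 0.9491
P(1−P) = 0.9491 × 0.0509 = 0.0483
I = α² × P(1−P) = 1.25² × 0.0483 = 0.07553

0.076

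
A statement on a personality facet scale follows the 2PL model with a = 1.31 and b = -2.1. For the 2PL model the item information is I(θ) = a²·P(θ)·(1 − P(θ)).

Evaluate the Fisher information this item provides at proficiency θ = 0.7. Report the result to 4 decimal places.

0.0417

P = 1/(1+e^{-3.6680}) = 0.9751
P(1−P) = 0.9751 × 0.0249 = 0.0243
I = a² × P(1−P) = 1.31² × 0.0243 = 0.04165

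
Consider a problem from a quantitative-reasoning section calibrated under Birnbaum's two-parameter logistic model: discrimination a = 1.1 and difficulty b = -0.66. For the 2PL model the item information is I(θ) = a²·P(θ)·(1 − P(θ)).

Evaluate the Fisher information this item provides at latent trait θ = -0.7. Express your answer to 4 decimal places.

P = 1/(1+e^{0.0440}) = 0.4890
P(1−P) = 0.4890 × 0.5110 = 0.2499
I = a² × P(1−P) = 1.1² × 0.2499 = 0.30235

0.3024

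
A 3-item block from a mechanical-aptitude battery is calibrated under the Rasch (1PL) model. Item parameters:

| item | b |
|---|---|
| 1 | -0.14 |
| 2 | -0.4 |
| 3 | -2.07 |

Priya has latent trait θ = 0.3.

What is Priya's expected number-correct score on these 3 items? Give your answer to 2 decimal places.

P(θ) = 1 / (1 + exp(−(θ − b)))
P_1 = 1/(1+e^{-0.4400}) = 0.6083
P_2 = 1/(1+e^{-0.7000}) = 0.6682
P_3 = 1/(1+e^{-2.3700}) = 0.9145
E[score] = 0.6083 + 0.6682 + 0.9145 = 2.1910

2.19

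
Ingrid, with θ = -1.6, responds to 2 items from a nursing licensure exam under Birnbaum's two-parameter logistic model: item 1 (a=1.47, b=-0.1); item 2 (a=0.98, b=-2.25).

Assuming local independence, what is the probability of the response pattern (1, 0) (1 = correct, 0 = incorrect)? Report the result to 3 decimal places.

P(θ) = 1 / (1 + exp(−a(θ − b)))
P_1 = 1/(1+e^{2.2050}) = 0.0993
P_2 = 1/(1+e^{-0.6370}) = 0.6541
L = P_1 × (1−P_2) = 0.0993 × 0.3459 = 0.03435

0.034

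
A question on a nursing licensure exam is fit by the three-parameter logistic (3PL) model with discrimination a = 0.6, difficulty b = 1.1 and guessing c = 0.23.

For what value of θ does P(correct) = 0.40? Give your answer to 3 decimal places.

-1.002

P(θ) = c + (1 − c) · 1 / (1 + exp(−a(θ − b)))
Remove guessing floor: (0.40 − 0.23)/(1 − 0.23) = 0.2208
logit = ln(0.2208/0.7792) = -1.2611
θ = b + logit/(a) = 1.1 + (-1.2611)/0.6000 = -1.0019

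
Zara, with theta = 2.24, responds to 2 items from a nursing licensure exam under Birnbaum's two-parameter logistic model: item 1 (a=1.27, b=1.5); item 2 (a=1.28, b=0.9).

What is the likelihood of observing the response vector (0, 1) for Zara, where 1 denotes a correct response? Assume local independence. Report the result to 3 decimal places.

P(theta) = 1 / (1 + exp(−a(theta − b)))
P_1 = 1/(1+e^{-0.9398}) = 0.7191
P_2 = 1/(1+e^{-1.7152}) = 0.8475
L = (1−P_1) × P_2 = 0.2809 × 0.8475 = 0.23810

0.238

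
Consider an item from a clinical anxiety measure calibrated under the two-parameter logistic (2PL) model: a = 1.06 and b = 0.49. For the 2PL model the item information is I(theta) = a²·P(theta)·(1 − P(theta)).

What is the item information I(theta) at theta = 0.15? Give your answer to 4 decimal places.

P = 1/(1+e^{0.3604}) = 0.4109
P(1−P) = 0.4109 × 0.5891 = 0.2421
I = a² × P(1−P) = 1.06² × 0.2421 = 0.27197

0.2720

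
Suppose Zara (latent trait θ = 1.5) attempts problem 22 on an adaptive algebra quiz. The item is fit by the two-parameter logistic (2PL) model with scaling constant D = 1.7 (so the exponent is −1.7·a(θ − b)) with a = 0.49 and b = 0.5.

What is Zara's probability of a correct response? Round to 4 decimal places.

P(θ) = 1 / (1 + exp(−D·a(θ − b)))
Exponent: 1.7 × 0.49 × (1.5 − 0.5) = 0.8330
1/(1 + e^{-0.8330}) = 0.6970
P = 0.6970

0.6970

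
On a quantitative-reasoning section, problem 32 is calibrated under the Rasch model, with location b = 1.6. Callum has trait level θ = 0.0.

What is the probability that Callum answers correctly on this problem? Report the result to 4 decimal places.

P(θ) = 1 / (1 + exp(−(θ − b)))
Exponent: (0.0 − 1.6) = -1.6000
1/(1 + e^{1.6000}) = 0.1680
P = 0.1680

0.1680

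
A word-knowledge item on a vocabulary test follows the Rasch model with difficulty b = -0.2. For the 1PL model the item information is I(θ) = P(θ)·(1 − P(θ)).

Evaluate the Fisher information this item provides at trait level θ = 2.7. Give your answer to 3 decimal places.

P = 1/(1+e^{-2.9000}) = 0.9478
P(1−P) = 0.9478 × 0.0522 = 0.0494
I = P(1−P) = 0.04943

0.049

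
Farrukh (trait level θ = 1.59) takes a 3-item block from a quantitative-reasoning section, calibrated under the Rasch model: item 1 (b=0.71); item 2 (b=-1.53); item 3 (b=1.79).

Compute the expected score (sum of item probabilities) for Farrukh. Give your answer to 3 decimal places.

P(θ) = 1 / (1 + exp(−(θ − b)))
P_1 = 1/(1+e^{-0.8800}) = 0.7068
P_2 = 1/(1+e^{-3.1200}) = 0.9577
P_3 = 1/(1+e^{0.2000}) = 0.4502
E[score] = 0.7068 + 0.9577 + 0.4502 = 2.1147

2.115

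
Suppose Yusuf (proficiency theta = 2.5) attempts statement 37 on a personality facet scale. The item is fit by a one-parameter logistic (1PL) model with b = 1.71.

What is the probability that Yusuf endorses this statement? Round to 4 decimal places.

P(theta) = 1 / (1 + exp(−(theta − b)))
Exponent: (2.5 − 1.71) = 0.7900
1/(1 + e^{-0.7900}) = 0.6878
P = 0.6878

0.6878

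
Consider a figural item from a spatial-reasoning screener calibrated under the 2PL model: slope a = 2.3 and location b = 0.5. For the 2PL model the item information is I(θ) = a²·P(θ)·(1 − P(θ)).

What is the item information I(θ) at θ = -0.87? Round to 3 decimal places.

0.208

P = 1/(1+e^{3.1510}) = 0.0411
P(1−P) = 0.0411 × 0.9589 = 0.0394
I = a² × P(1−P) = 2.3² × 0.0394 = 0.20825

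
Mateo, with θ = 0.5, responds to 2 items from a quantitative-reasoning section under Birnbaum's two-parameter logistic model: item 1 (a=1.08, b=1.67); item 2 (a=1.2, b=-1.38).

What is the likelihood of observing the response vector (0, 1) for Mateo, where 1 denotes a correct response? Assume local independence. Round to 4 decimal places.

P(θ) = 1 / (1 + exp(−a(θ − b)))
P_1 = 1/(1+e^{1.2636}) = 0.2204
P_2 = 1/(1+e^{-2.2560}) = 0.9052
L = (1−P_1) × P_2 = 0.7796 × 0.9052 = 0.70571

0.7057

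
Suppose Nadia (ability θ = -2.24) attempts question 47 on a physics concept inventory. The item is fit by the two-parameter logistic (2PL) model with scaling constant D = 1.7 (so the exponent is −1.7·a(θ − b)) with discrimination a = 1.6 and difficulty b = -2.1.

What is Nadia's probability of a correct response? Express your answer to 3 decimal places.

P(θ) = 1 / (1 + exp(−D·a(θ − b)))
Exponent: 1.7 × 1.6 × (-2.24 − (-2.1)) = -0.3808
1/(1 + e^{0.3808}) = 0.4059
P = 0.4059

0.406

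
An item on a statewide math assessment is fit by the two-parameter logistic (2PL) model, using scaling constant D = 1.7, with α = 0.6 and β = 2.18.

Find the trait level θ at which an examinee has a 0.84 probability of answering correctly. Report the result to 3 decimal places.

3.806

P(θ) = 1 / (1 + exp(−D·α(θ − β)))
logit = ln(0.8400/0.1600) = 1.6582
θ = β + logit/(1.7·α) = 2.18 + 1.6582/1.0200 = 3.8057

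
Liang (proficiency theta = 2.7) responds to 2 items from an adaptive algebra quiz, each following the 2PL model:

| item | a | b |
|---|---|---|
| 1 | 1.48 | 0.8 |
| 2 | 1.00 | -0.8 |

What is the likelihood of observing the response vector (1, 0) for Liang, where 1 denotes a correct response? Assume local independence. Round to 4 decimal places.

0.0277

P(theta) = 1 / (1 + exp(−a(theta − b)))
P_1 = 1/(1+e^{-2.8120}) = 0.9433
P_2 = 1/(1+e^{-3.5000}) = 0.9707
L = P_1 × (1−P_2) = 0.9433 × 0.0293 = 0.02765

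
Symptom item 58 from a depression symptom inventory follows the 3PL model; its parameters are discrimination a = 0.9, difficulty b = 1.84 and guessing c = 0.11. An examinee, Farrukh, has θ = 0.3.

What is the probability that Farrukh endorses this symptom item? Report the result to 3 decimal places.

P(θ) = c + (1 − c) · 1 / (1 + exp(−a(θ − b)))
Exponent: 0.9 × (0.3 − 1.84) = -1.3860
1/(1 + e^{1.3860}) = 0.2000
P = 0.11 + 0.89 × 0.2000 = 0.2880

0.288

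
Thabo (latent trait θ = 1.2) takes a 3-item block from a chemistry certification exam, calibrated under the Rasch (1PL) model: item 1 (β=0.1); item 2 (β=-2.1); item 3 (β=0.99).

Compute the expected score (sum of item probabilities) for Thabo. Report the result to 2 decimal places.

2.27

P(θ) = 1 / (1 + exp(−(θ − β)))
P_1 = 1/(1+e^{-1.1000}) = 0.7503
P_2 = 1/(1+e^{-3.3000}) = 0.9644
P_3 = 1/(1+e^{-0.2100}) = 0.5523
E[score] = 0.7503 + 0.9644 + 0.5523 = 2.2670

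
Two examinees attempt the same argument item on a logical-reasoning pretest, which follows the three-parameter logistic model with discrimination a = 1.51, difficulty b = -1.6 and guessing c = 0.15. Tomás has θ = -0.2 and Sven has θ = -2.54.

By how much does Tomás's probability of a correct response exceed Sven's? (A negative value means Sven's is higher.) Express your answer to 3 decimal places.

P(θ) = c + (1 − c) · 1 / (1 + exp(−a(θ − b)))
P(Tomás) = 0.9084  [exponent 2.1140]
P(Sven) = 0.3155  [exponent -1.4194]
Difference = 0.9084 − 0.3155 = 0.5929

0.593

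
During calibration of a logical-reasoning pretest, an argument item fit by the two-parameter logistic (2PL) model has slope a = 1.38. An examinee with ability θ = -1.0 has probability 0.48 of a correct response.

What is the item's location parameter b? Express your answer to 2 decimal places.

P(θ) = 1 / (1 + exp(−a(θ − b)))
logit(0.48) = ln(0.48/0.52) = -0.0800
b = θ − logit/(a) = -1.0 − (-0.0800)/1.3800 = -0.9420

-0.94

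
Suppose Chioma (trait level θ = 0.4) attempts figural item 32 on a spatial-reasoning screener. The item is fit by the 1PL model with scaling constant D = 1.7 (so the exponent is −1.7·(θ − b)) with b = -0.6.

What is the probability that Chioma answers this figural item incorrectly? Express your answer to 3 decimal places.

P(θ) = 1 / (1 + exp(−D·(θ − b)))
Exponent: 1.7 × (0.4 − (-0.6)) = 1.7000
1/(1 + e^{-1.7000}) = 0.8455
P = 0.8455
P(incorrect) = 1 − 0.8455 = 0.1545

0.154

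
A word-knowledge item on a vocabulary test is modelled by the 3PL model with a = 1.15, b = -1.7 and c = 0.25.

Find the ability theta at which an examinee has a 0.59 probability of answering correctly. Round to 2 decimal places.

-1.86

P(theta) = c + (1 − c) · 1 / (1 + exp(−a(theta − b)))
Remove guessing floor: (0.59 − 0.25)/(1 − 0.25) = 0.4533
logit = ln(0.4533/0.5467) = -0.1872
theta = b + logit/(a) = -1.7 + (-0.1872)/1.1500 = -1.8628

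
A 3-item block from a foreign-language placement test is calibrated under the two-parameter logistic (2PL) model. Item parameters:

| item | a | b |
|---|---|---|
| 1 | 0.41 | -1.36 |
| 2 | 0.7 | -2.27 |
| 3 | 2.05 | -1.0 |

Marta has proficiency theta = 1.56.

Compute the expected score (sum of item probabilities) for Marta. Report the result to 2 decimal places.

P(theta) = 1 / (1 + exp(−a(theta − b)))
P_1 = 1/(1+e^{-1.1972}) = 0.7680
P_2 = 1/(1+e^{-2.6810}) = 0.9359
P_3 = 1/(1+e^{-5.2480}) = 0.9948
E[score] = 0.7680 + 0.9359 + 0.9948 = 2.6987

2.70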